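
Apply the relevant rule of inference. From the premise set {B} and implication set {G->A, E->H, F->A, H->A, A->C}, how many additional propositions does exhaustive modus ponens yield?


Initial facts: {B}
Apply modus ponens to closure:
  (no implication fires)
Final known: {B}
New propositions: {(none)}
Count = 0

0


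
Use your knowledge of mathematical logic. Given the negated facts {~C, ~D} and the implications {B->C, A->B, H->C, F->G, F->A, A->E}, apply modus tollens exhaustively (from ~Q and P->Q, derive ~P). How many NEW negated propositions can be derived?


Initial negated facts: {~C, ~D}
Apply modus tollens to closure:
  ~C and B->C  =>  ~B
  ~B and A->B  =>  ~A
  ~C and H->C  =>  ~H
  ~A and F->A  =>  ~F
Final negated: {~A, ~B, ~C, ~D, ~F, ~H}
New negations: {~A, ~B, ~F, ~H}
Count = 4

4


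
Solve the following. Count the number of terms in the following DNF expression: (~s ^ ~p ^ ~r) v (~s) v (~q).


A DNF formula is a disjunction of terms (conjunctions).
Terms are separated by v.
Counting the disjuncts: 3 terms.

3


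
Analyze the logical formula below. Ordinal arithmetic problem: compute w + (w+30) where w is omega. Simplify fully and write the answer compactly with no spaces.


Compute w + (w+30).
Ordinal + is associative but NOT commutative; for finite n>0, n + w = w but w + n stays w+n.
w + (w+30) = (w+w) + 30 = w*2+30.
Result = w*2+30

w*2+30


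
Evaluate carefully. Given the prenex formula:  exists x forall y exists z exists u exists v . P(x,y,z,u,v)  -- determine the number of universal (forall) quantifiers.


Quantifier prefix: exists x forall y exists z exists u exists v
Mark each quantifier type:
  E U E E E
Universal count = 1, Existential count = 4
Asked for universal (forall) quantifiers: 1

1


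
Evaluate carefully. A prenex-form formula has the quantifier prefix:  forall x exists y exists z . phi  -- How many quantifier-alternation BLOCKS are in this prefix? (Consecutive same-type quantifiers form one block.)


Quantifier-type sequence: A E E  (A=forall, E=exists)
Group into maximal same-type runs:
  Ax1 | Ex2
Number of blocks = 2

2


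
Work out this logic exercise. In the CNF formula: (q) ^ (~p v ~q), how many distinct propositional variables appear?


Identify each variable that appears in the formula.
Variables found: p, q
Count = 2

2


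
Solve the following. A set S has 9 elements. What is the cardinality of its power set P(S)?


The power set of a set with n elements has 2^n elements.
|P(S)| = 2^9 = 512

512


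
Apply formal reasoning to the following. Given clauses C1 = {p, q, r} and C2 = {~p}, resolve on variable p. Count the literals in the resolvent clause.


Remove p from C1 and ~p from C2.
C1 remainder: {q, r}
C2 remainder: {}
Union (resolvent): {q, r}
Resolvent has 2 literal(s).

2


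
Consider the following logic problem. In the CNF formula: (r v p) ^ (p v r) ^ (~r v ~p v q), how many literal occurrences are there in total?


Counting literals in each clause:
Clause 1: 2 literal(s)
Clause 2: 2 literal(s)
Clause 3: 3 literal(s)
Total = 7

7


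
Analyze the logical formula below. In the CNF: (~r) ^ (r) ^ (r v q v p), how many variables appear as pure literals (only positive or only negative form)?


Check each variable for pure literal status:
p: pure positive
q: pure positive
r: mixed (not pure)
Pure literal count = 2

2


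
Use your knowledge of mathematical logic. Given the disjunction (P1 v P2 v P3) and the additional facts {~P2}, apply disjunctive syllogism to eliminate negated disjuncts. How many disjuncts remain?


Original disjuncts (3): P1, P2, P3
Negated (eliminate): ~P2
Remaining disjuncts: P1, P3
Count = 3 - 1 = 2

2


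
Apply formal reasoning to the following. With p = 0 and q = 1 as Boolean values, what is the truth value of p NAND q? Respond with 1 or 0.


p = 0, q = 1
Operation: p NAND q
Evaluate: 0 NAND 1 = 1

1


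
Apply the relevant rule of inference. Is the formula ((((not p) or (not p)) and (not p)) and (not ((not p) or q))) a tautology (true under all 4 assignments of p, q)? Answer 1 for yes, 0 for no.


Check all 4 assignments:
p=0, q=0: 0
p=0, q=1: 0
p=1, q=0: 0
p=1, q=1: 0
Satisfying count = 0/4.
Tautology iff count = 4: no.

0


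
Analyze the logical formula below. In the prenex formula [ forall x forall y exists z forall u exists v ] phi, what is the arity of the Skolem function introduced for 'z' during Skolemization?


Quantifier prefix: forall x forall y exists z forall u exists v
'z' is existentially quantified at position 3.
Universal variables preceding it: x, y
Skolem function arity = 2

2


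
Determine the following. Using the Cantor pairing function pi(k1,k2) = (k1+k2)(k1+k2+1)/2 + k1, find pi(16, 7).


k1 + k2 = 23
(k1+k2)(k1+k2+1)/2 = 23 * 24 / 2 = 276
pi = 276 + 16 = 292

292


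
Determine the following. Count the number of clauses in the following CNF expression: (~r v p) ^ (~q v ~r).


A CNF formula is a conjunction of clauses.
Clauses are separated by ^.
Counting the conjuncts: 2 clauses.

2


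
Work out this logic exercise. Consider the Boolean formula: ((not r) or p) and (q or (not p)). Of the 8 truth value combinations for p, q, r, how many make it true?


Evaluate all 8 assignments for p, q, r:
p=0, q=0, r=0: 1
p=0, q=0, r=1: 0
p=0, q=1, r=0: 1
p=0, q=1, r=1: 0
p=1, q=0, r=0: 0
p=1, q=0, r=1: 0
p=1, q=1, r=0: 1
p=1, q=1, r=1: 1
Satisfying count = 4

4


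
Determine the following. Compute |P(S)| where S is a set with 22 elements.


The power set of a set with n elements has 2^n elements.
|P(S)| = 2^22 = 4194304

4194304


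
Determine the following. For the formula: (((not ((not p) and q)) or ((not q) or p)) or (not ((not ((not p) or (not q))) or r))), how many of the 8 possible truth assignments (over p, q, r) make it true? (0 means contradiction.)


Check all 8 assignments:
p=0, q=0, r=0: 1
p=0, q=0, r=1: 1
p=0, q=1, r=0: 1
p=0, q=1, r=1: 0
p=1, q=0, r=0: 1
p=1, q=0, r=1: 1
p=1, q=1, r=0: 1
p=1, q=1, r=1: 1
Count of True = 7

7


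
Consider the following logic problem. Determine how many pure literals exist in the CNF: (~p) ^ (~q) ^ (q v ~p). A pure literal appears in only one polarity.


Check each variable for pure literal status:
p: pure negative
q: mixed (not pure)
r: absent (not pure)
Pure literal count = 1

1


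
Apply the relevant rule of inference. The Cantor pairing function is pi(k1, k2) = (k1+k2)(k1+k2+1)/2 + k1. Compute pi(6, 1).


k1 + k2 = 7
(k1+k2)(k1+k2+1)/2 = 7 * 8 / 2 = 28
pi = 28 + 6 = 34

34


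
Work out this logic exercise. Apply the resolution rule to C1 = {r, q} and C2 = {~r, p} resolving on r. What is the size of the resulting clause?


Remove r from C1 and ~r from C2.
C1 remainder: {q}
C2 remainder: {p}
Union (resolvent): {p, q}
Resolvent has 2 literal(s).

2


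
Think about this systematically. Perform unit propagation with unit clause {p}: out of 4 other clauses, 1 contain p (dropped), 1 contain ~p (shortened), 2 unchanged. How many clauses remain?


Satisfied (removed): 1
Shortened (remain): 1
Unchanged (remain): 2
Remaining = 1 + 2 = 3

3


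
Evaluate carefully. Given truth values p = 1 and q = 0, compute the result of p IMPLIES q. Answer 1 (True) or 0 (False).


p = 1, q = 0
Operation: p IMPLIES q
Evaluate: 1 IMPLIES 0 = 0

0


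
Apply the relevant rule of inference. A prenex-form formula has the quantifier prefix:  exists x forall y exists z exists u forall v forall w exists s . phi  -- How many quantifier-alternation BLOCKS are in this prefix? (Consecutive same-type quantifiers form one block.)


Quantifier-type sequence: E A E E A A E  (A=forall, E=exists)
Group into maximal same-type runs:
  Ex1 | Ax1 | Ex2 | Ax2 | Ex1
Number of blocks = 5

5


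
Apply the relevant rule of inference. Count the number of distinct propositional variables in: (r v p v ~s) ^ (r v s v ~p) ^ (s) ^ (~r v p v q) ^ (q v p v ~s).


Identify each variable that appears in the formula.
Variables found: p, q, r, s
Count = 4

4


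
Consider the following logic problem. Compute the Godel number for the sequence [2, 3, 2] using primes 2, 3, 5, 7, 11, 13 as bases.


Encode each element as an exponent of the corresponding prime:
  2^2 = 4
  3^3 = 27
  5^2 = 25
Product = 4 * 27 * 25 = 2700

2700


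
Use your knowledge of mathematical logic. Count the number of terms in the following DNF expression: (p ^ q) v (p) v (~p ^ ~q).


A DNF formula is a disjunction of terms (conjunctions).
Terms are separated by v.
Counting the disjuncts: 3 terms.

3


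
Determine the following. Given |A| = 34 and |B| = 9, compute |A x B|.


The Cartesian product A x B contains all ordered pairs (a, b).
|A x B| = |A| * |B| = 34 * 9 = 306

306


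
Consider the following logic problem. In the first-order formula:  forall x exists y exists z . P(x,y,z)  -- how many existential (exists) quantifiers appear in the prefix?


Quantifier prefix: forall x exists y exists z
Mark each quantifier type:
  U E E
Universal count = 1, Existential count = 2
Asked for existential (exists) quantifiers: 2

2


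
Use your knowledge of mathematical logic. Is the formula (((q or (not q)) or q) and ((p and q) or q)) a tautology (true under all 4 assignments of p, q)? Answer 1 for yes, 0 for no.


Check all 4 assignments:
p=0, q=0: 0
p=0, q=1: 1
p=1, q=0: 0
p=1, q=1: 1
Satisfying count = 2/4.
Tautology iff count = 4: no.

0


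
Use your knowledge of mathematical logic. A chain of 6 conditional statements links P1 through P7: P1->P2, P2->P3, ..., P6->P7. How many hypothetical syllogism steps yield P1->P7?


With 6 implications in a chain connecting 7 propositions:
P1->P2, P2->P3, ..., P6->P7
Steps needed = (number of implications) - 1 = 6 - 1 = 5

5


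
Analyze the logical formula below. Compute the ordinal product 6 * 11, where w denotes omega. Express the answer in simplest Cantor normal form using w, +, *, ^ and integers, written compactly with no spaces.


Compute 6 * 11.
Ordinal * is associative and left-distributive over +, but NOT commutative; for finite n>1, n*w = w but w*n stays w*n.
Both finite; ordinal * agrees with natural *: 6 * 11 = 66.
Result = 66

66


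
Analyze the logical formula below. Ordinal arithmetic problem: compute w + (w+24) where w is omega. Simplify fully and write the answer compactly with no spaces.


Compute w + (w+24).
Ordinal + is associative but NOT commutative; for finite n>0, n + w = w but w + n stays w+n.
w + (w+24) = (w+w) + 24 = w*2+24.
Result = w*2+24

w*2+24


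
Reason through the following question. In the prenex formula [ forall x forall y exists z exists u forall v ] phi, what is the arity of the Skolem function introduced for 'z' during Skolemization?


Quantifier prefix: forall x forall y exists z exists u forall v
'z' is existentially quantified at position 3.
Universal variables preceding it: x, y
Skolem function arity = 2

2


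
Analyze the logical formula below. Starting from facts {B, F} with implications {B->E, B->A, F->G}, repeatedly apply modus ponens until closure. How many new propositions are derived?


Initial facts: {B, F}
Apply modus ponens to closure:
  B and B->E  =>  E
  B and B->A  =>  A
  F and F->G  =>  G
Final known: {A, B, E, F, G}
New propositions: {A, E, G}
Count = 3

3


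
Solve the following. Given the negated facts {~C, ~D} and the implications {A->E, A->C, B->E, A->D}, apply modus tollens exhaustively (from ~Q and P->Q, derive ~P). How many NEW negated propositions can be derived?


Initial negated facts: {~C, ~D}
Apply modus tollens to closure:
  ~C and A->C  =>  ~A
Final negated: {~A, ~C, ~D}
New negations: {~A}
Count = 1

1


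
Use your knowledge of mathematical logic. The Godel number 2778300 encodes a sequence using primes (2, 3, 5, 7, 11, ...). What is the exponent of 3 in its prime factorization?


Factorize 2778300 by dividing by 3 repeatedly.
Division steps: 3 divides 2778300 exactly 4 time(s).
Exponent of 3 = 4

4


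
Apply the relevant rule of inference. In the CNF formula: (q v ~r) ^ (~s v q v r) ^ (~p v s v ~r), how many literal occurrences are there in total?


Counting literals in each clause:
Clause 1: 2 literal(s)
Clause 2: 3 literal(s)
Clause 3: 3 literal(s)
Total = 8

8


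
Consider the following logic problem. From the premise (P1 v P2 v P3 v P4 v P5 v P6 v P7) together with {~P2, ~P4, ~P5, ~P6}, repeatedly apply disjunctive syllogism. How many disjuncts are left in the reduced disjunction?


Original disjuncts (7): P1, P2, P3, P4, P5, P6, P7
Negated (eliminate): ~P2, ~P4, ~P5, ~P6
Remaining disjuncts: P1, P3, P7
Count = 7 - 4 = 3

3


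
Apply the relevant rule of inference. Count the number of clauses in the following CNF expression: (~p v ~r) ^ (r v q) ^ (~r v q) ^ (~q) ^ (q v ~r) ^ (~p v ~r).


A CNF formula is a conjunction of clauses.
Clauses are separated by ^.
Counting the conjuncts: 6 clauses.

6


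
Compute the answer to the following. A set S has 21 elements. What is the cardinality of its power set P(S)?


The power set of a set with n elements has 2^n elements.
|P(S)| = 2^21 = 2097152

2097152


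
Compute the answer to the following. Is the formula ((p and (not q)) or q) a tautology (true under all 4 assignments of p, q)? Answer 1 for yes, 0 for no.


Check all 4 assignments:
p=0, q=0: 0
p=0, q=1: 1
p=1, q=0: 1
p=1, q=1: 1
Satisfying count = 3/4.
Tautology iff count = 4: no.

0


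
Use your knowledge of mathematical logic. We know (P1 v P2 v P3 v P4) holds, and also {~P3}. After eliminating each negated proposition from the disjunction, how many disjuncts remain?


Original disjuncts (4): P1, P2, P3, P4
Negated (eliminate): ~P3
Remaining disjuncts: P1, P2, P4
Count = 4 - 1 = 3

3


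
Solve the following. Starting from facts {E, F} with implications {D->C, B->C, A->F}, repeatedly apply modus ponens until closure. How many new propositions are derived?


Initial facts: {E, F}
Apply modus ponens to closure:
  (no implication fires)
Final known: {E, F}
New propositions: {(none)}
Count = 0

0


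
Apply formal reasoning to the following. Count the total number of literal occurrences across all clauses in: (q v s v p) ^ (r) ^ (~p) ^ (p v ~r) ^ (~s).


Counting literals in each clause:
Clause 1: 3 literal(s)
Clause 2: 1 literal(s)
Clause 3: 1 literal(s)
Clause 4: 2 literal(s)
Clause 5: 1 literal(s)
Total = 8

8


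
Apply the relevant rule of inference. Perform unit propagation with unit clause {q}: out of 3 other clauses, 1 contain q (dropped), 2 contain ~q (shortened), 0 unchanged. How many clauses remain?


Satisfied (removed): 1
Shortened (remain): 2
Unchanged (remain): 0
Remaining = 2 + 0 = 2

2


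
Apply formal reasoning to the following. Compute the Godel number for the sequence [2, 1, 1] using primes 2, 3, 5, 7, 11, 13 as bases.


Encode each element as an exponent of the corresponding prime:
  2^2 = 4
  3^1 = 3
  5^1 = 5
Product = 4 * 3 * 5 = 60

60


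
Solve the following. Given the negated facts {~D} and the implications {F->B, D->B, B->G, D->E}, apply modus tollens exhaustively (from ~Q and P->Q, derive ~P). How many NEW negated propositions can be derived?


Initial negated facts: {~D}
Apply modus tollens to closure:
  (no implication fires)
Final negated: {~D}
New negations: {(none)}
Count = 0

0


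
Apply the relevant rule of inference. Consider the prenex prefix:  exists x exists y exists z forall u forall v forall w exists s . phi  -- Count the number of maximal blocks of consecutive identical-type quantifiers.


Quantifier-type sequence: E E E A A A E  (A=forall, E=exists)
Group into maximal same-type runs:
  Ex3 | Ax3 | Ex1
Number of blocks = 3

3


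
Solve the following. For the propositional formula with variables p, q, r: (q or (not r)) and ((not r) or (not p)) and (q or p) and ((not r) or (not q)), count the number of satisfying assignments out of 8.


Evaluate all 8 assignments for p, q, r:
p=0, q=0, r=0: 0
p=0, q=0, r=1: 0
p=0, q=1, r=0: 1
p=0, q=1, r=1: 0
p=1, q=0, r=0: 1
p=1, q=0, r=1: 0
p=1, q=1, r=0: 1
p=1, q=1, r=1: 0
Satisfying count = 3

3


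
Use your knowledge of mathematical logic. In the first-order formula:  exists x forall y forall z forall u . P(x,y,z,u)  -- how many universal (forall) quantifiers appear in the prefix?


Quantifier prefix: exists x forall y forall z forall u
Mark each quantifier type:
  E U U U
Universal count = 3, Existential count = 1
Asked for universal (forall) quantifiers: 3

3


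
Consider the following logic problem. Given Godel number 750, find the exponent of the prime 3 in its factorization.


Factorize 750 by dividing by 3 repeatedly.
Division steps: 3 divides 750 exactly 1 time(s).
Exponent of 3 = 1

1


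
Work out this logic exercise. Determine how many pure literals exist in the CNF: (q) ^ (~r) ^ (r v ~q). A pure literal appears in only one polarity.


Check each variable for pure literal status:
p: absent (not pure)
q: mixed (not pure)
r: mixed (not pure)
Pure literal count = 0

0


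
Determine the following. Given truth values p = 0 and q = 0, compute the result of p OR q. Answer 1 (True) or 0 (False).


p = 0, q = 0
Operation: p OR q
Evaluate: 0 OR 0 = 0

0


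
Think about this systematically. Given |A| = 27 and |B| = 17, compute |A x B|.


The Cartesian product A x B contains all ordered pairs (a, b).
|A x B| = |A| * |B| = 27 * 17 = 459

459


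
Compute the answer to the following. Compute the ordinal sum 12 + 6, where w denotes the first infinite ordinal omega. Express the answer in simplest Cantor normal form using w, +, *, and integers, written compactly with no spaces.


Compute 12 + 6.
Ordinal + is associative but NOT commutative; for finite n>0, n + w = w but w + n stays w+n.
Both operands finite; ordinal + agrees with natural +: 12 + 6 = 18.
Result = 18

18


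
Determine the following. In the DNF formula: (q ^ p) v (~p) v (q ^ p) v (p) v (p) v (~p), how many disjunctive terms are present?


A DNF formula is a disjunction of terms (conjunctions).
Terms are separated by v.
Counting the disjuncts: 6 terms.

6


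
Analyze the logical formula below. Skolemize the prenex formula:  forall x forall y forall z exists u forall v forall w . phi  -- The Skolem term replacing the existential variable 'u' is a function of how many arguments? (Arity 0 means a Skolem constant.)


Quantifier prefix: forall x forall y forall z exists u forall v forall w
'u' is existentially quantified at position 4.
Universal variables preceding it: x, y, z
Skolem function arity = 3

3


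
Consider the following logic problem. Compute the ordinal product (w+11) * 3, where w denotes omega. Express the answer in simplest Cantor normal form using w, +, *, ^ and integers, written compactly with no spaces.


Compute (w+11) * 3.
Ordinal * is associative and left-distributive over +, but NOT commutative; for finite n>1, n*w = w but w*n stays w*n.
(w+11) * 3 = (w+11) repeated 3 times. Each intermediate +11 is absorbed by the following w; only the last survives: w*3+11.
Result = w*3+11

w*3+11


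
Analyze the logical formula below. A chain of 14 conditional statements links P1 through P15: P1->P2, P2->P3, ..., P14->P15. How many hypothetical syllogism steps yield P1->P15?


With 14 implications in a chain connecting 15 propositions:
P1->P2, P2->P3, ..., P14->P15
Steps needed = (number of implications) - 1 = 14 - 1 = 13

13


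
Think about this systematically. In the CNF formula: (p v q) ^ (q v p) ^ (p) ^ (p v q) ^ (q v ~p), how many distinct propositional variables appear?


Identify each variable that appears in the formula.
Variables found: p, q
Count = 2

2


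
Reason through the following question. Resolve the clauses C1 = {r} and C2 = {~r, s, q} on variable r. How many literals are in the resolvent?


Remove r from C1 and ~r from C2.
C1 remainder: {}
C2 remainder: {s, q}
Union (resolvent): {q, s}
Resolvent has 2 literal(s).

2


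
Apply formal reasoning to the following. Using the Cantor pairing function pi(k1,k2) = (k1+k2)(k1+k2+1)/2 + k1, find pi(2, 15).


k1 + k2 = 17
(k1+k2)(k1+k2+1)/2 = 17 * 18 / 2 = 153
pi = 153 + 2 = 155

155


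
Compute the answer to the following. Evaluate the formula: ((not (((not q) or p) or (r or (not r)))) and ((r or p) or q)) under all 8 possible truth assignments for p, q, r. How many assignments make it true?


Check all 8 assignments:
p=0, q=0, r=0: 0
p=0, q=0, r=1: 0
p=0, q=1, r=0: 0
p=0, q=1, r=1: 0
p=1, q=0, r=0: 0
p=1, q=0, r=1: 0
p=1, q=1, r=0: 0
p=1, q=1, r=1: 0
Count of True = 0

0


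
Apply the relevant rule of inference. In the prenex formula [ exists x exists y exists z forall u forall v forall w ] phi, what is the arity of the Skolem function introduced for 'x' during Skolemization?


Quantifier prefix: exists x exists y exists z forall u forall v forall w
'x' is existentially quantified at position 1.
No universal quantifiers precede it.
Skolem function arity = 0 (a Skolem constant)

0


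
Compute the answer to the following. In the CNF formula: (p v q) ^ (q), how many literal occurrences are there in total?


Counting literals in each clause:
Clause 1: 2 literal(s)
Clause 2: 1 literal(s)
Total = 3

3


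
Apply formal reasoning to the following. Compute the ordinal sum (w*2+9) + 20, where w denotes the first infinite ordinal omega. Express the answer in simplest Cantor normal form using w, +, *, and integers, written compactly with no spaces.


Compute (w*2+9) + 20.
Ordinal + is associative but NOT commutative; for finite n>0, n + w = w but w + n stays w+n.
By associativity: (w*2+9) + 20 = w*2 + (9+20) = w*2+29.
Result = w*2+29

w*2+29


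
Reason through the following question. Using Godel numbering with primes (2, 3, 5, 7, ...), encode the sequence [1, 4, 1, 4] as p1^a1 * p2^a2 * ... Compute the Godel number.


Encode each element as an exponent of the corresponding prime:
  2^1 = 2
  3^4 = 81
  5^1 = 5
  7^4 = 2401
Product = 2 * 81 * 5 * 2401 = 1944810

1944810


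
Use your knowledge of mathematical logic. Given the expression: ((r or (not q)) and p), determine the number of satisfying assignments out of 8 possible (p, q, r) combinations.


Check all 8 assignments:
p=0, q=0, r=0: 0
p=0, q=0, r=1: 0
p=0, q=1, r=0: 0
p=0, q=1, r=1: 0
p=1, q=0, r=0: 1
p=1, q=0, r=1: 1
p=1, q=1, r=0: 0
p=1, q=1, r=1: 1
Count of True = 3

3


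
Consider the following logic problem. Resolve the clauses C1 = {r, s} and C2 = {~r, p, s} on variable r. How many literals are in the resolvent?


Remove r from C1 and ~r from C2.
C1 remainder: {s}
C2 remainder: {p, s}
Union (resolvent): {p, s}
Resolvent has 2 literal(s).

2


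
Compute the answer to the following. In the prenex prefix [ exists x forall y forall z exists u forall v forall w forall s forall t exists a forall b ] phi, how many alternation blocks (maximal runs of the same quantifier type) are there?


Quantifier-type sequence: E A A E A A A A E A  (A=forall, E=exists)
Group into maximal same-type runs:
  Ex1 | Ax2 | Ex1 | Ax4 | Ex1 | Ax1
Number of blocks = 6

6


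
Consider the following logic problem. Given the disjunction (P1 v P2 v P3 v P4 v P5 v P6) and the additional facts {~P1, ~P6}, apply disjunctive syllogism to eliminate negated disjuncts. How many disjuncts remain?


Original disjuncts (6): P1, P2, P3, P4, P5, P6
Negated (eliminate): ~P1, ~P6
Remaining disjuncts: P2, P3, P4, P5
Count = 6 - 2 = 4

4


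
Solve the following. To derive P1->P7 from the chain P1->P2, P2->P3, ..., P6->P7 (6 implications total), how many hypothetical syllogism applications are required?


With 6 implications in a chain connecting 7 propositions:
P1->P2, P2->P3, ..., P6->P7
Steps needed = (number of implications) - 1 = 6 - 1 = 5

5


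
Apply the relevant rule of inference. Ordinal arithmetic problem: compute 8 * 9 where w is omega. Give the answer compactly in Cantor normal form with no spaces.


Compute 8 * 9.
Ordinal * is associative and left-distributive over +, but NOT commutative; for finite n>1, n*w = w but w*n stays w*n.
Both finite; ordinal * agrees with natural *: 8 * 9 = 72.
Result = 72

72


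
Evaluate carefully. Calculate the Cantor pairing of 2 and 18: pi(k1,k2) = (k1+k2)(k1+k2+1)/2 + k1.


k1 + k2 = 20
(k1+k2)(k1+k2+1)/2 = 20 * 21 / 2 = 210
pi = 210 + 2 = 212

212


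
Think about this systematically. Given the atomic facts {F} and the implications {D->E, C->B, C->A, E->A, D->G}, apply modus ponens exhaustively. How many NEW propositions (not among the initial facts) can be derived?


Initial facts: {F}
Apply modus ponens to closure:
  (no implication fires)
Final known: {F}
New propositions: {(none)}
Count = 0

0


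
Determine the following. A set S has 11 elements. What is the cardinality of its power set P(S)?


The power set of a set with n elements has 2^n elements.
|P(S)| = 2^11 = 2048

2048


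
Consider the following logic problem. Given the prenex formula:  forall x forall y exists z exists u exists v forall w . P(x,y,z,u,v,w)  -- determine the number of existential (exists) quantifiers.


Quantifier prefix: forall x forall y exists z exists u exists v forall w
Mark each quantifier type:
  U U E E E U
Universal count = 3, Existential count = 3
Asked for existential (exists) quantifiers: 3

3


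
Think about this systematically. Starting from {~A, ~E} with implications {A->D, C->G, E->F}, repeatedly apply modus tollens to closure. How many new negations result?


Initial negated facts: {~A, ~E}
Apply modus tollens to closure:
  (no implication fires)
Final negated: {~A, ~E}
New negations: {(none)}
Count = 0

0


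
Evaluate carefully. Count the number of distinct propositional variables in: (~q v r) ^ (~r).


Identify each variable that appears in the formula.
Variables found: q, r
Count = 2

2


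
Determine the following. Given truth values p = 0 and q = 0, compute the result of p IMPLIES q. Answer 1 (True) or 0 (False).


p = 0, q = 0
Operation: p IMPLIES q
Evaluate: 0 IMPLIES 0 = 1

1


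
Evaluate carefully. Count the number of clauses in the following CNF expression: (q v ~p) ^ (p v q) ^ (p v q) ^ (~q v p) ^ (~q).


A CNF formula is a conjunction of clauses.
Clauses are separated by ^.
Counting the conjuncts: 5 clauses.

5


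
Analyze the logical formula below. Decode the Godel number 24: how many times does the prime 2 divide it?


Factorize 24 by dividing by 2 repeatedly.
Division steps: 2 divides 24 exactly 3 time(s).
Exponent of 2 = 3

3


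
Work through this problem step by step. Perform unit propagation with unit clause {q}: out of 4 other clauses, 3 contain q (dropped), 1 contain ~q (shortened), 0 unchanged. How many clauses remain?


Satisfied (removed): 3
Shortened (remain): 1
Unchanged (remain): 0
Remaining = 1 + 0 = 1

1


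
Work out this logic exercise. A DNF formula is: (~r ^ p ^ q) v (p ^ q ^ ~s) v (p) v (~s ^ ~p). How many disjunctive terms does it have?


A DNF formula is a disjunction of terms (conjunctions).
Terms are separated by v.
Counting the disjuncts: 4 terms.

4


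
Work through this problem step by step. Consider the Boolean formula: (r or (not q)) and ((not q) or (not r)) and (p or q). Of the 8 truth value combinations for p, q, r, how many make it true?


Evaluate all 8 assignments for p, q, r:
p=0, q=0, r=0: 0
p=0, q=0, r=1: 0
p=0, q=1, r=0: 0
p=0, q=1, r=1: 0
p=1, q=0, r=0: 1
p=1, q=0, r=1: 1
p=1, q=1, r=0: 0
p=1, q=1, r=1: 0
Satisfying count = 2

2


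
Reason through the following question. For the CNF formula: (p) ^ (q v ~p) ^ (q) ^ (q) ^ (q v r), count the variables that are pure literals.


Check each variable for pure literal status:
p: mixed (not pure)
q: pure positive
r: pure positive
Pure literal count = 2

2


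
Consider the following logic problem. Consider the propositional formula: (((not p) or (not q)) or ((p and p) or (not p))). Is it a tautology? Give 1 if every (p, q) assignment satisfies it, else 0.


Check all 4 assignments:
p=0, q=0: 1
p=0, q=1: 1
p=1, q=0: 1
p=1, q=1: 1
Satisfying count = 4/4.
Tautology iff count = 4: yes.

1


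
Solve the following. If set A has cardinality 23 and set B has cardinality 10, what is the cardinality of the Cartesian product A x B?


The Cartesian product A x B contains all ordered pairs (a, b).
|A x B| = |A| * |B| = 23 * 10 = 230

230


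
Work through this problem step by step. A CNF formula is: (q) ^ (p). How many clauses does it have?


A CNF formula is a conjunction of clauses.
Clauses are separated by ^.
Counting the conjuncts: 2 clauses.

2


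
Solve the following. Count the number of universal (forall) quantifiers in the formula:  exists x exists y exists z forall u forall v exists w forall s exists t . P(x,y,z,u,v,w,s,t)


Quantifier prefix: exists x exists y exists z forall u forall v exists w forall s exists t
Mark each quantifier type:
  E E E U U E U E
Universal count = 3, Existential count = 5
Asked for universal (forall) quantifiers: 3

3


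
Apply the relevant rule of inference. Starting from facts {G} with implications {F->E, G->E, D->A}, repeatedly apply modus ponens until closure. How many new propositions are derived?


Initial facts: {G}
Apply modus ponens to closure:
  G and G->E  =>  E
Final known: {E, G}
New propositions: {E}
Count = 1

1


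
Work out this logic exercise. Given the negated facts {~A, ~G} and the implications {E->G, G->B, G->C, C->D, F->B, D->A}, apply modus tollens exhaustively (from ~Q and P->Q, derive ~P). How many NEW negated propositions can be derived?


Initial negated facts: {~A, ~G}
Apply modus tollens to closure:
  ~G and E->G  =>  ~E
  ~A and D->A  =>  ~D
  ~D and C->D  =>  ~C
Final negated: {~A, ~C, ~D, ~E, ~G}
New negations: {~C, ~D, ~E}
Count = 3

3


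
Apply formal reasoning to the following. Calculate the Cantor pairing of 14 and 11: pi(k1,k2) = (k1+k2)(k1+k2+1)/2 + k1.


k1 + k2 = 25
(k1+k2)(k1+k2+1)/2 = 25 * 26 / 2 = 325
pi = 325 + 14 = 339

339


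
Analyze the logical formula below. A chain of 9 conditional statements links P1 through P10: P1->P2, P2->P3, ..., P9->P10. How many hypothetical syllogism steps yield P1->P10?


With 9 implications in a chain connecting 10 propositions:
P1->P2, P2->P3, ..., P9->P10
Steps needed = (number of implications) - 1 = 9 - 1 = 8

8


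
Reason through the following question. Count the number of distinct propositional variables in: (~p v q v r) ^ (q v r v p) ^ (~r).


Identify each variable that appears in the formula.
Variables found: p, q, r
Count = 3

3


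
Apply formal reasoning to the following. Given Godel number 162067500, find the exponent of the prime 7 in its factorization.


Factorize 162067500 by dividing by 7 repeatedly.
Division steps: 7 divides 162067500 exactly 4 time(s).
Exponent of 7 = 4

4


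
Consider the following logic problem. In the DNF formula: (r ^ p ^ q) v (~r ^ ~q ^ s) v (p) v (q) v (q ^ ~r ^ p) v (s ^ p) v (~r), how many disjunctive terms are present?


A DNF formula is a disjunction of terms (conjunctions).
Terms are separated by v.
Counting the disjuncts: 7 terms.

7


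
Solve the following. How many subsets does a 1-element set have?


The power set of a set with n elements has 2^n elements.
|P(S)| = 2^1 = 2

2


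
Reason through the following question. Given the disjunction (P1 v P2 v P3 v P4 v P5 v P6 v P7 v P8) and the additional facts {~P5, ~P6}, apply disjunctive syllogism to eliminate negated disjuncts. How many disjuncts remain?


Original disjuncts (8): P1, P2, P3, P4, P5, P6, P7, P8
Negated (eliminate): ~P5, ~P6
Remaining disjuncts: P1, P2, P3, P4, P7, P8
Count = 8 - 2 = 6

6


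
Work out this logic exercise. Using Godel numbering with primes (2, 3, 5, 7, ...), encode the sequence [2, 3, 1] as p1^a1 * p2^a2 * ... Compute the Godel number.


Encode each element as an exponent of the corresponding prime:
  2^2 = 4
  3^3 = 27
  5^1 = 5
Product = 4 * 27 * 5 = 540

540


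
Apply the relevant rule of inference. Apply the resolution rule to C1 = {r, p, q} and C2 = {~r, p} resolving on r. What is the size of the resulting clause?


Remove r from C1 and ~r from C2.
C1 remainder: {p, q}
C2 remainder: {p}
Union (resolvent): {p, q}
Resolvent has 2 literal(s).

2


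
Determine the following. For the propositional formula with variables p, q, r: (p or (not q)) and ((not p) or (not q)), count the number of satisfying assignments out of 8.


Evaluate all 8 assignments for p, q, r:
p=0, q=0, r=0: 1
p=0, q=0, r=1: 1
p=0, q=1, r=0: 0
p=0, q=1, r=1: 0
p=1, q=0, r=0: 1
p=1, q=0, r=1: 1
p=1, q=1, r=0: 0
p=1, q=1, r=1: 0
Satisfying count = 4

4


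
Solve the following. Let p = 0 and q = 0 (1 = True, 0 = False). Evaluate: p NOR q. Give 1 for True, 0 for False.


p = 0, q = 0
Operation: p NOR q
Evaluate: 0 NOR 0 = 1

1


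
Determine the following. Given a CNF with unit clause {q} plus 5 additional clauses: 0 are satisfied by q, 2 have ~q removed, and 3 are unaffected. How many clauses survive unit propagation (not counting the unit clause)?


Satisfied (removed): 0
Shortened (remain): 2
Unchanged (remain): 3
Remaining = 2 + 3 = 5

5


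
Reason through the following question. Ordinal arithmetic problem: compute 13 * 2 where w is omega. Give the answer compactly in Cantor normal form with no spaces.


Compute 13 * 2.
Ordinal * is associative and left-distributive over +, but NOT commutative; for finite n>1, n*w = w but w*n stays w*n.
Both finite; ordinal * agrees with natural *: 13 * 2 = 26.
Result = 26

26


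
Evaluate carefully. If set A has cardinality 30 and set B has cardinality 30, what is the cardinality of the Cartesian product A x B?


The Cartesian product A x B contains all ordered pairs (a, b).
|A x B| = |A| * |B| = 30 * 30 = 900

900


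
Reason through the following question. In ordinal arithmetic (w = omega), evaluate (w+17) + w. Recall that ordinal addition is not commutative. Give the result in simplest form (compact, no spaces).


Compute (w+17) + w.
Ordinal + is associative but NOT commutative; for finite n>0, n + w = w but w + n stays w+n.
(w+17) + w = w + (17+w) = w + w = w*2 (the finite tail 17 is absorbed by the right w).
Result = w*2

w*2


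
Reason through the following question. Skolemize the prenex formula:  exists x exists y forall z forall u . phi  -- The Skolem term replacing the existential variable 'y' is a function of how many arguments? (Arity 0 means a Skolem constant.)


Quantifier prefix: exists x exists y forall z forall u
'y' is existentially quantified at position 2.
No universal quantifiers precede it.
Skolem function arity = 0 (a Skolem constant)

0


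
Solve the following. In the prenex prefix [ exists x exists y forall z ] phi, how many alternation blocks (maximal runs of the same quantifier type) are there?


Quantifier-type sequence: E E A  (A=forall, E=exists)
Group into maximal same-type runs:
  Ex2 | Ax1
Number of blocks = 2

2


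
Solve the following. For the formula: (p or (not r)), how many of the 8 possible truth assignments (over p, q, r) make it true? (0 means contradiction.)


Check all 8 assignments:
p=0, q=0, r=0: 1
p=0, q=0, r=1: 0
p=0, q=1, r=0: 1
p=0, q=1, r=1: 0
p=1, q=0, r=0: 1
p=1, q=0, r=1: 1
p=1, q=1, r=0: 1
p=1, q=1, r=1: 1
Count of True = 6

6


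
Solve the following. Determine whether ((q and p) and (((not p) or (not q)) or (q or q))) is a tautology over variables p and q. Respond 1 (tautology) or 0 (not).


Check all 4 assignments:
p=0, q=0: 0
p=0, q=1: 0
p=1, q=0: 0
p=1, q=1: 1
Satisfying count = 1/4.
Tautology iff count = 4: no.

0


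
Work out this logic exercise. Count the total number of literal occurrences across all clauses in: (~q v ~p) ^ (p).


Counting literals in each clause:
Clause 1: 2 literal(s)
Clause 2: 1 literal(s)
Total = 3

3


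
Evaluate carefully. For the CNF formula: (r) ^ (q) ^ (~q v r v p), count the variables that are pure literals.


Check each variable for pure literal status:
p: pure positive
q: mixed (not pure)
r: pure positive
Pure literal count = 2

2


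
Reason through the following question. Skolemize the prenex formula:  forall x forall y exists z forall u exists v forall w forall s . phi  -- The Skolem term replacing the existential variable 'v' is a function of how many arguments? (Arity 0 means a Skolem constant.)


Quantifier prefix: forall x forall y exists z forall u exists v forall w forall s
'v' is existentially quantified at position 5.
Universal variables preceding it: x, y, u
Skolem function arity = 3

3


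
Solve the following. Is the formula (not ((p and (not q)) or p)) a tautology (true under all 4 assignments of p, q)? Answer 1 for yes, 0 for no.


Check all 4 assignments:
p=0, q=0: 1
p=0, q=1: 1
p=1, q=0: 0
p=1, q=1: 0
Satisfying count = 2/4.
Tautology iff count = 4: no.

0


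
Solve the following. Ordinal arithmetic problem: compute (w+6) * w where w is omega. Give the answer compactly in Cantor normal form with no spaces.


Compute (w+6) * w.
Ordinal * is associative and left-distributive over +, but NOT commutative; for finite n>1, n*w = w but w*n stays w*n.
(w+6) * w = sup{(w+6)*k : k<w} = sup{w*k+6} = w^2 (the +6 tail is absorbed in the limit).
Result = w^2

w^2


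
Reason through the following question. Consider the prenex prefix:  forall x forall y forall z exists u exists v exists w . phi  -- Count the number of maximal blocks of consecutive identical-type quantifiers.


Quantifier-type sequence: A A A E E E  (A=forall, E=exists)
Group into maximal same-type runs:
  Ax3 | Ex3
Number of blocks = 2

2


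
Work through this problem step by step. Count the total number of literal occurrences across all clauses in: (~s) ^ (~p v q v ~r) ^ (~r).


Counting literals in each clause:
Clause 1: 1 literal(s)
Clause 2: 3 literal(s)
Clause 3: 1 literal(s)
Total = 5

5


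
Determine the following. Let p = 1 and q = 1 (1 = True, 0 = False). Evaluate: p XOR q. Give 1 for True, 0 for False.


p = 1, q = 1
Operation: p XOR q
Evaluate: 1 XOR 1 = 0

0


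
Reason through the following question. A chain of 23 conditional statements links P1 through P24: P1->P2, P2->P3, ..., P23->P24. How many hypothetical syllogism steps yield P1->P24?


With 23 implications in a chain connecting 24 propositions:
P1->P2, P2->P3, ..., P23->P24
Steps needed = (number of implications) - 1 = 23 - 1 = 22

22


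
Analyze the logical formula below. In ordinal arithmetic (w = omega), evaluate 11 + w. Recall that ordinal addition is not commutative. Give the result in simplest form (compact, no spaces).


Compute 11 + w.
Ordinal + is associative but NOT commutative; for finite n>0, n + w = w but w + n stays w+n.
Any finite left addend is absorbed by w on the right: 11 + w = w.
Result = w

w


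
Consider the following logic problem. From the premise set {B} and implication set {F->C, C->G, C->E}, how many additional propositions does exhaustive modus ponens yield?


Initial facts: {B}
Apply modus ponens to closure:
  (no implication fires)
Final known: {B}
New propositions: {(none)}
Count = 0

0


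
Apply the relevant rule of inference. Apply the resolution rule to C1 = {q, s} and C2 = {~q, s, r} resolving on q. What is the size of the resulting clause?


Remove q from C1 and ~q from C2.
C1 remainder: {s}
C2 remainder: {s, r}
Union (resolvent): {r, s}
Resolvent has 2 literal(s).

2


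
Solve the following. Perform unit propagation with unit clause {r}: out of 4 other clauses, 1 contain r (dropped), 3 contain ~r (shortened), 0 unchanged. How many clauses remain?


Satisfied (removed): 1
Shortened (remain): 3
Unchanged (remain): 0
Remaining = 3 + 0 = 3

3


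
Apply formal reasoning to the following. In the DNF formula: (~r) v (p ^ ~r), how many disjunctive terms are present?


A DNF formula is a disjunction of terms (conjunctions).
Terms are separated by v.
Counting the disjuncts: 2 terms.

2
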